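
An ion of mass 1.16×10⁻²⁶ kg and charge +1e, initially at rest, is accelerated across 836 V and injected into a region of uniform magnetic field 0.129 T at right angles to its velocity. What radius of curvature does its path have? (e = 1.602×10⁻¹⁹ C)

Acceleration: |q|V = ½mv² ⇒ v = √(2|q|V/m) = √(2·1.602×10⁻¹⁹·836/1.16×10⁻²⁶) ≈ 1.520×10⁵ m/s.
In the field: r = mv/(|q|B) = (1.16×10⁻²⁶)(1.520×10⁵)/((1.602×10⁻¹⁹)(0.129)) ≈ 0.0853 m.

r ≈ 0.0853 m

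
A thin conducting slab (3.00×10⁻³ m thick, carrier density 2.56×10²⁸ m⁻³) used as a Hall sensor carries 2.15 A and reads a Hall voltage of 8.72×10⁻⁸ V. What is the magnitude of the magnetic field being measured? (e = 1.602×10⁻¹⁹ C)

From V_H = IB/(n e t), B = V_H n e t / I.
B = (8.72×10⁻⁸)(2.56×10²⁸)(1.602×10⁻¹⁹)(3.00×10⁻³)/2.15 ≈ 0.499 T.

B ≈ 0.499 T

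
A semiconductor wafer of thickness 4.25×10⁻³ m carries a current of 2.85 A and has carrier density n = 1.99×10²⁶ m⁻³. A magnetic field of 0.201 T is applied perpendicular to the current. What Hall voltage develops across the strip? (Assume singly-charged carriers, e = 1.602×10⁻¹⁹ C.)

V_H = IB/(n e t).
V_H = (2.85)(0.201)/((1.99×10²⁶)(1.602×10⁻¹⁹)(4.25×10⁻³)) ≈ 4.23×10⁻⁶ V.

V_H ≈ 4.23×10⁻⁶ V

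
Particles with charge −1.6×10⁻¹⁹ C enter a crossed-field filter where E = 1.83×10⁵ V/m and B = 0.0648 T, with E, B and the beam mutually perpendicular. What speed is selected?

For undeflected motion the electric and magnetic forces balance: qE = qvB.
v = E/B = 1.83×10⁵/0.0648 = 2.82×10⁶ m/s.

v = 2.82×10⁶ m/s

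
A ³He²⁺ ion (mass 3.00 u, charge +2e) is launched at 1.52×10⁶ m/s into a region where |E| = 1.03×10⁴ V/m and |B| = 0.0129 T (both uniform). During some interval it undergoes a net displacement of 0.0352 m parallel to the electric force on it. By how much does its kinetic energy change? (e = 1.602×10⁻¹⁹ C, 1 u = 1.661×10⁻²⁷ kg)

ΔKE ≈ 1.16×10⁻¹⁶ J

The magnetic force is always ⟂ v and does no work; only the electric force changes KE.
ΔKE = F_E · d = |q|E d = (3.204×10⁻¹⁹)(1.03×10⁴)(0.0352) ≈ 1.16×10⁻¹⁶ J.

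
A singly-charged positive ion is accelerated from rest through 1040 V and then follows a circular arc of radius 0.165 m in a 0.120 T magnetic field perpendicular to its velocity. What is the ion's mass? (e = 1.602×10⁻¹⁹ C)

m ≈ 3.02×10⁻²⁶ kg

Combine |q|V = ½mv² and r = mv/(|q|B): eliminate v to get m = qB²r²/(2V).
m = (1.602×10⁻¹⁹)(0.120)²(0.165)²/(2·1040) ≈ 3.02×10⁻²⁶ kg.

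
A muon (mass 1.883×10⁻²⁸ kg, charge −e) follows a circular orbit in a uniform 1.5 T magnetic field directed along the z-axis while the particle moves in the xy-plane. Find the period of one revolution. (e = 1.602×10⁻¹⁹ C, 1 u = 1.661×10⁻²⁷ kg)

T ≈ 4.9×10⁻⁹ s

The cyclotron period depends only on m, q, B: T = 2πm/(|q|B).
T = 2π(1.883×10⁻²⁸)/((1.602×10⁻¹⁹)(1.5)) ≈ 4.9×10⁻⁹ s.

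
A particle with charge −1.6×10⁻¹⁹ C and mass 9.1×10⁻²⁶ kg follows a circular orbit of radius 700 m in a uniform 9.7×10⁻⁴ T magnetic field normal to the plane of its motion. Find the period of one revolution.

T ≈ 3.7×10⁻³ s

The cyclotron period depends only on m, q, B: T = 2πm/(|q|B).
T = 2π(9.1×10⁻²⁶)/((1.6×10⁻¹⁹)(9.7×10⁻⁴)) ≈ 3.7×10⁻³ s.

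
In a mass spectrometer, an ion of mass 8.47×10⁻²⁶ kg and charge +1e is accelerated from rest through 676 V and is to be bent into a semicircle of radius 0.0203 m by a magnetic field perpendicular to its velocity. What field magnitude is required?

B ≈ 1.32 T

v = √(2|q|V/m) = √(2·1.602×10⁻¹⁹·676/8.47×10⁻²⁶) ≈ 5.057×10⁴ m/s.
B = mv/(|q|r) = (8.47×10⁻²⁶)(5.057×10⁴)/((1.602×10⁻¹⁹)(0.0203)) ≈ 1.32 T.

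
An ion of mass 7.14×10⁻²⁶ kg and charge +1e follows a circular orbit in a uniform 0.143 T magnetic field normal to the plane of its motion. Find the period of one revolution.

T ≈ 1.96×10⁻⁵ s

The cyclotron period depends only on m, q, B: T = 2πm/(|q|B).
T = 2π(7.14×10⁻²⁶)/((1.602×10⁻¹⁹)(0.143)) ≈ 1.96×10⁻⁵ s.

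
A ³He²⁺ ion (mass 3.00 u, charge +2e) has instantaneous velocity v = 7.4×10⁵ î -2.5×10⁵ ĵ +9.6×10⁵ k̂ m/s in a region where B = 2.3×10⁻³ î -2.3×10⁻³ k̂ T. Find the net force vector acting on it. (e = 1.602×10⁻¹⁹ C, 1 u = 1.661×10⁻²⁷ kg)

v×B = (575, 3910, 575) N/C.
F = q v×B = (3.204×10⁻¹⁹ C)·(575, 3910, 575) = (1.84×10⁻¹⁶, 1.25×10⁻¹⁵, 1.84×10⁻¹⁶) N.

F ≈ (1.84×10⁻¹⁶, 1.25×10⁻¹⁵, 1.84×10⁻¹⁶) N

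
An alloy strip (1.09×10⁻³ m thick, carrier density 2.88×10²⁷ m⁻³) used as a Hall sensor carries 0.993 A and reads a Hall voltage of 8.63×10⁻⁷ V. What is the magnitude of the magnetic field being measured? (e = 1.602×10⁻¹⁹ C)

From V_H = IB/(n e t), B = V_H n e t / I.
B = (8.63×10⁻⁷)(2.88×10²⁷)(1.602×10⁻¹⁹)(1.09×10⁻³)/0.993 ≈ 0.437 T.

B ≈ 0.437 T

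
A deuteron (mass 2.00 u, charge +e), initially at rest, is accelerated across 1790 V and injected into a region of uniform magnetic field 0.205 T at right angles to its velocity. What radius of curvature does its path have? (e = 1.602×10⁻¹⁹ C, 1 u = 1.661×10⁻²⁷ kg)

r ≈ 0.0420 m

Acceleration: |q|V = ½mv² ⇒ v = √(2|q|V/m) = √(2·1.602×10⁻¹⁹·1790/3.322×10⁻²⁷) ≈ 4.155×10⁵ m/s.
In the field: r = mv/(|q|B) = (3.322×10⁻²⁷)(4.155×10⁵)/((1.602×10⁻¹⁹)(0.205)) ≈ 0.0420 m.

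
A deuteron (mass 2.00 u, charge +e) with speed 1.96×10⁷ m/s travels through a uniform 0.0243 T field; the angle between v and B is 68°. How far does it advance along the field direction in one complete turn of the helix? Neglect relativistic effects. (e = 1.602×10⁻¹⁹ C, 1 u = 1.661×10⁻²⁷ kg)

v∥ = v cosθ = 1.96×10⁷·cos68° ≈ 7.342×10⁶ m/s.
T = 2πm/(|q|B) = 2π(3.322×10⁻²⁷)/((1.602×10⁻¹⁹)(0.0243)) ≈ 5.362×10⁻⁶ s.
pitch = v∥ T = (7.342×10⁶)(5.362×10⁻⁶) ≈ 39.4 m.

p ≈ 39.4 m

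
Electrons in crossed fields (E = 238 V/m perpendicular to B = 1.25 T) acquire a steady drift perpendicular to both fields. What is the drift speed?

The E×B drift speed is v_d = E/B.
v_d = 238/1.25 = 190 m/s.

v_d ≈ 190 m/s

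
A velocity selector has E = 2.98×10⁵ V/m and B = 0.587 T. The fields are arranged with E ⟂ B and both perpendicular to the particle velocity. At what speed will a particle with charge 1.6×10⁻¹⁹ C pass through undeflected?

For undeflected motion the electric and magnetic forces balance: qE = qvB.
v = E/B = 2.98×10⁵/0.587 = 5.08×10⁵ m/s.

v = 5.08×10⁵ m/s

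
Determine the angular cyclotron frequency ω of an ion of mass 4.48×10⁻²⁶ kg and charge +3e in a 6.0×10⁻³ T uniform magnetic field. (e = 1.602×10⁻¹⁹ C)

ω ≈ 6.4×10⁴ rad/s

ω = |q|B/m.
ω = (4.806×10⁻¹⁹)(6.0×10⁻³)/4.48×10⁻²⁶ ≈ 6.4×10⁴ rad/s.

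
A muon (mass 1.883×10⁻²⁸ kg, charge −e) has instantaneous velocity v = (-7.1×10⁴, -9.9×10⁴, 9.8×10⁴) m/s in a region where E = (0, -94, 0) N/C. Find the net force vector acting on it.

F ≈ (0, 1.51×10⁻¹⁷, 0) N

Only an electric field acts, so F = qE = (−1.602×10⁻¹⁹ C)·(0, -94.0, 0) = (0, 1.51×10⁻¹⁷, 0) N.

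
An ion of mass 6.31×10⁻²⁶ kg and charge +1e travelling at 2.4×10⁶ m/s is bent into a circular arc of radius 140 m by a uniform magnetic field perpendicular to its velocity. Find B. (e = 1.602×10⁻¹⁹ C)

From |q|vB = mv²/r, B = mv/(|q|r).
B = (6.31×10⁻²⁶)(2.4×10⁶)/((1.602×10⁻¹⁹)(140)) ≈ 6.8×10⁻³ T.

B ≈ 6.8×10⁻³ T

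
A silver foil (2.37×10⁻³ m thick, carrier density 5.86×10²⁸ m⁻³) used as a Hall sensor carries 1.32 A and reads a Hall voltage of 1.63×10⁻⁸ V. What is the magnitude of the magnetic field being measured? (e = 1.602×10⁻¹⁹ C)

B ≈ 0.275 T

From V_H = IB/(n e t), B = V_H n e t / I.
B = (1.63×10⁻⁸)(5.86×10²⁸)(1.602×10⁻¹⁹)(2.37×10⁻³)/1.32 ≈ 0.275 T.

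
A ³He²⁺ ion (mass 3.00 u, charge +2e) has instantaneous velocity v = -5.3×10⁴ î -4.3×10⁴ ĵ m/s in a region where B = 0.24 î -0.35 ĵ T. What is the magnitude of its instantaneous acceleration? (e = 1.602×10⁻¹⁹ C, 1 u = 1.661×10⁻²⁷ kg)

|a| ≈ 1.86×10¹² m/s²

v×B = (0, 0, 2.89×10⁴) N/C.
F = q v×B = (3.204×10⁻¹⁹ C)·(0, 0, 2.89×10⁴) = (0, 0, 9.25×10⁻¹⁵) N.
|a| = |F|/m = 9.250×10⁻¹⁵/4.983×10⁻²⁷ ≈ 1.86×10¹² m/s².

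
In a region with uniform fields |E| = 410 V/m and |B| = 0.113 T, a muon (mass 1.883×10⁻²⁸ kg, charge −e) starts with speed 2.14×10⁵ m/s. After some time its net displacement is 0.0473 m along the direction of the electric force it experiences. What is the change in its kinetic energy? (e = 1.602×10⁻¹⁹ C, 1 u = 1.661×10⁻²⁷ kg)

The magnetic force is always ⟂ v and does no work; only the electric force changes KE.
ΔKE = F_E · d = |q|E d = (1.602×10⁻¹⁹)(410)(0.0473) ≈ 3.11×10⁻¹⁸ J.

ΔKE ≈ 3.11×10⁻¹⁸ J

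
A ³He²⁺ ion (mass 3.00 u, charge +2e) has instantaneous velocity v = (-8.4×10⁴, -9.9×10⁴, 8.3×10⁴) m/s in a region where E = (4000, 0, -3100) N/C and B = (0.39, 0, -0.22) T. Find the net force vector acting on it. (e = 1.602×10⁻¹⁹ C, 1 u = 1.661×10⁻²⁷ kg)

F ≈ (8.26×10⁻¹⁵, 4.45×10⁻¹⁵, 1.14×10⁻¹⁴) N

v×B = (2.18×10⁴, 1.39×10⁴, 3.86×10⁴) N/C.
E + v×B = (2.58×10⁴, 1.39×10⁴, 3.55×10⁴) N/C.
F = q(E + v×B) = (3.204×10⁻¹⁹ C)·(2.58×10⁴, 1.39×10⁴, 3.55×10⁴) = (8.26×10⁻¹⁵, 4.45×10⁻¹⁵, 1.14×10⁻¹⁴) N.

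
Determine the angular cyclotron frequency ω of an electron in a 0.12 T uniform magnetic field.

ω = |q|B/m.
ω = (1.602×10⁻¹⁹)(0.12)/9.109×10⁻³¹ ≈ 2.1×10¹⁰ rad/s.

ω ≈ 2.1×10¹⁰ rad/s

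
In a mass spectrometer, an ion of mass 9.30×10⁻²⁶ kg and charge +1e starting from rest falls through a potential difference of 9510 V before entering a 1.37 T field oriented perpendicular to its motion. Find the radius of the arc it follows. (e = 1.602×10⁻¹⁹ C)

r ≈ 0.0767 m

Acceleration: |q|V = ½mv² ⇒ v = √(2|q|V/m) = √(2·1.602×10⁻¹⁹·9510/9.30×10⁻²⁶) ≈ 1.810×10⁵ m/s.
In the field: r = mv/(|q|B) = (9.30×10⁻²⁶)(1.810×10⁵)/((1.602×10⁻¹⁹)(1.37)) ≈ 0.0767 m.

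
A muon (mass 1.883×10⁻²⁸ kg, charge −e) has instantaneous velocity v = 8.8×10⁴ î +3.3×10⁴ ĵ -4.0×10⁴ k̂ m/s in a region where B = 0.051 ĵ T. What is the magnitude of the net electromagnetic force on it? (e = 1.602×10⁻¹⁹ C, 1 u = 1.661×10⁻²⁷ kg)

|F| ≈ 7.90×10⁻¹⁶ N

v×B = (2040, 0, 4490) N/C.
F = q v×B = (−1.602×10⁻¹⁹ C)·(2040, 0, 4490) = (-3.27×10⁻¹⁶, 0, -7.19×10⁻¹⁶) N.
|F| = 7.90×10⁻¹⁶ N.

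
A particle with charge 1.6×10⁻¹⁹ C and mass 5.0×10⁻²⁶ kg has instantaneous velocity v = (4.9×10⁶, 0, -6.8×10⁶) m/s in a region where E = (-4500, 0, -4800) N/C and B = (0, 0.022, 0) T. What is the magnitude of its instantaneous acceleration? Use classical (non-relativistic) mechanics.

v×B = (1.50×10⁵, 0, 1.08×10⁵) N/C.
E + v×B = (1.45×10⁵, 0, 1.03×10⁵) N/C.
F = q(E + v×B) = (1.6×10⁻¹⁹ C)·(1.45×10⁵, 0, 1.03×10⁵) = (2.32×10⁻¹⁴, 0, 1.65×10⁻¹⁴) N.
|a| = |F|/m = 2.847×10⁻¹⁴/5.0×10⁻²⁶ ≈ 5.69×10¹¹ m/s².

|a| ≈ 5.69×10¹¹ m/s²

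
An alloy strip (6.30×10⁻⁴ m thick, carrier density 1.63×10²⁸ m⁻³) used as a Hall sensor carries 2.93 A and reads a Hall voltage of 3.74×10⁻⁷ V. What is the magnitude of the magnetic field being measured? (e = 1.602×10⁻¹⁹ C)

B ≈ 0.210 T

From V_H = IB/(n e t), B = V_H n e t / I.
B = (3.74×10⁻⁷)(1.63×10²⁸)(1.602×10⁻¹⁹)(6.30×10⁻⁴)/2.93 ≈ 0.210 T.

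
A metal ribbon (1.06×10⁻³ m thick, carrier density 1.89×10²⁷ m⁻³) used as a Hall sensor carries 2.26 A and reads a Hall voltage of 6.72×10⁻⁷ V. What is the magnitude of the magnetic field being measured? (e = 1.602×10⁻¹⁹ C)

From V_H = IB/(n e t), B = V_H n e t / I.
B = (6.72×10⁻⁷)(1.89×10²⁷)(1.602×10⁻¹⁹)(1.06×10⁻³)/2.26 ≈ 0.0954 T.

B ≈ 0.0954 T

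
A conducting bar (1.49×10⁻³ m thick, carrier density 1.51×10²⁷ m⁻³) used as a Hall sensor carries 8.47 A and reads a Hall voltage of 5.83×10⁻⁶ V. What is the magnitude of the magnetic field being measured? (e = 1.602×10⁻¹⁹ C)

From V_H = IB/(n e t), B = V_H n e t / I.
B = (5.83×10⁻⁶)(1.51×10²⁷)(1.602×10⁻¹⁹)(1.49×10⁻³)/8.47 ≈ 0.248 T.

B ≈ 0.248 T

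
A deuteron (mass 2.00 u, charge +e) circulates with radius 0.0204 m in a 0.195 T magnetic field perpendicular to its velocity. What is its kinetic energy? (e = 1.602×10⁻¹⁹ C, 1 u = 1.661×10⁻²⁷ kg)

v = |q|Br/m, then KE = ½mv² = (qBr)²/(2m).
v = (1.602×10⁻¹⁹)(0.195)(0.0204)/3.322×10⁻²⁷ ≈ 1.918×10⁵ m/s.
KE = ½(3.322×10⁻²⁷)(1.918×10⁵)² ≈ 6.11×10⁻¹⁷ J = 382 eV.

KE ≈ 382 eV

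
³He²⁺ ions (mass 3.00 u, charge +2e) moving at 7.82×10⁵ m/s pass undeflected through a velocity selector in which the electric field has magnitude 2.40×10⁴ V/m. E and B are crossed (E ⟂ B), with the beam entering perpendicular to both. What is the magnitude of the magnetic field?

B = 0.0307 T

Balance of forces in the selector: qE = qvB ⇒ B = E/v.
B = 2.40×10⁴/7.82×10⁵ = 0.0307 T.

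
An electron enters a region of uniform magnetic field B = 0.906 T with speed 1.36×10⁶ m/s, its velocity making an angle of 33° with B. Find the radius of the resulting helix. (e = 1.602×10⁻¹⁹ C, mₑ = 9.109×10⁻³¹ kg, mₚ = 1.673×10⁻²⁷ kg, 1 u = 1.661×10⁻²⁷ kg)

r ≈ 4.65×10⁻⁶ m

v⊥ = v sinθ = 1.36×10⁶·sin33° ≈ 7.407×10⁵ m/s.
r = m v⊥/(|q|B) = (9.109×10⁻³¹)(7.407×10⁵)/((1.602×10⁻¹⁹)(0.906)) ≈ 4.65×10⁻⁶ m.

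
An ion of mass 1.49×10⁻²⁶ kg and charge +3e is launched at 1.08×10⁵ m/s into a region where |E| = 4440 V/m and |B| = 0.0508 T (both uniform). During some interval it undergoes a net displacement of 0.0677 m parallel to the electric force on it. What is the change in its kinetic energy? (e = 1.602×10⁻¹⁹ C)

The magnetic force is always ⟂ v and does no work; only the electric force changes KE.
ΔKE = F_E · d = |q|E d = (4.806×10⁻¹⁹)(4440)(0.0677) ≈ 1.44×10⁻¹⁶ J.

ΔKE ≈ 1.44×10⁻¹⁶ J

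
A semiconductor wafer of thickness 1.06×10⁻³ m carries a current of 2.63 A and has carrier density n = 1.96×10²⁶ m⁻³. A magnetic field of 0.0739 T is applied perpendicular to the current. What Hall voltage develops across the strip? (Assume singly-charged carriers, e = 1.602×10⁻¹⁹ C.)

V_H ≈ 5.84×10⁻⁶ V

V_H = IB/(n e t).
V_H = (2.63)(0.0739)/((1.96×10²⁶)(1.602×10⁻¹⁹)(1.06×10⁻³)) ≈ 5.84×10⁻⁶ V.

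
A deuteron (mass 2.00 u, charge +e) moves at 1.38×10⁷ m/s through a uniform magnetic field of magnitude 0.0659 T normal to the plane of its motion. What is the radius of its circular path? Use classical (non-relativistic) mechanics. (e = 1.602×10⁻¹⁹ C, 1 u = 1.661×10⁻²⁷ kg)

r ≈ 4.34 m

The magnetic force provides the centripetal force: |q|vB = mv²/r.
r = mv/(|q|B) = (3.322×10⁻²⁷)(1.38×10⁷)/((1.602×10⁻¹⁹)(0.0659)) ≈ 4.34 m.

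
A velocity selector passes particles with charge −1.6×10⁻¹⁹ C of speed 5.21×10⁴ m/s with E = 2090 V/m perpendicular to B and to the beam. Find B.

Balance of forces in the selector: qE = qvB ⇒ B = E/v.
B = 2090/5.21×10⁴ = 0.0401 T.

B = 0.0401 T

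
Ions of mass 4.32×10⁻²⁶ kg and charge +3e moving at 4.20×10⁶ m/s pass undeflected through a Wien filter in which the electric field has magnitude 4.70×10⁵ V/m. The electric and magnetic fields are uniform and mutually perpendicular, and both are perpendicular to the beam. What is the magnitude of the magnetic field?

B = 0.112 T

Balance of forces in the selector: qE = qvB ⇒ B = E/v.
B = 4.70×10⁵/4.20×10⁶ = 0.112 T.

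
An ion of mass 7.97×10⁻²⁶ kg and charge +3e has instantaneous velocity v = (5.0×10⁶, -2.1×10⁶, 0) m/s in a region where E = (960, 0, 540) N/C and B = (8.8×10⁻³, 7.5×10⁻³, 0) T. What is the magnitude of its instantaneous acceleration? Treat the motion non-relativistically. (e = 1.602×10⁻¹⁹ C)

|a| ≈ 3.41×10¹¹ m/s²

v×B = (0, 0, 5.60×10⁴) N/C.
E + v×B = (960, 0, 5.65×10⁴) N/C.
F = q(E + v×B) = (4.806×10⁻¹⁹ C)·(960, 0, 5.65×10⁴) = (4.61×10⁻¹⁶, 0, 2.72×10⁻¹⁴) N.
|a| = |F|/m = 2.717×10⁻¹⁴/7.97×10⁻²⁶ ≈ 3.41×10¹¹ m/s².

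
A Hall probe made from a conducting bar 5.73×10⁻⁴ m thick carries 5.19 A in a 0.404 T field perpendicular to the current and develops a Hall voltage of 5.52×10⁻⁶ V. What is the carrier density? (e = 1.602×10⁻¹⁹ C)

From V_H = IB/(n e t), n = IB/(V_H e t).
n = (5.19)(0.404)/((5.52×10⁻⁶)(1.602×10⁻¹⁹)(5.73×10⁻⁴)) ≈ 4.14×10²⁷ m⁻³.

n ≈ 4.14×10²⁷ m⁻³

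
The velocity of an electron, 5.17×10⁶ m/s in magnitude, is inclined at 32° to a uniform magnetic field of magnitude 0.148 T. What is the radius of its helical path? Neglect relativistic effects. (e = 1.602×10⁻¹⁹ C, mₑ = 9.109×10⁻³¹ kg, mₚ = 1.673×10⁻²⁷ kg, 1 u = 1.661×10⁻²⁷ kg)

r ≈ 1.05×10⁻⁴ m

v⊥ = v sinθ = 5.17×10⁶·sin32° ≈ 2.740×10⁶ m/s.
r = m v⊥/(|q|B) = (9.109×10⁻³¹)(2.740×10⁶)/((1.602×10⁻¹⁹)(0.148)) ≈ 1.05×10⁻⁴ m.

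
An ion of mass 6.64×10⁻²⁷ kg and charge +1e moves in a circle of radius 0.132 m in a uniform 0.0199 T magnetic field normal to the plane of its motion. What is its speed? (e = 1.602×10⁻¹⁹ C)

From |q|vB = mv²/r, v = |q|Br/m.
v = (1.602×10⁻¹⁹)(0.0199)(0.132)/6.64×10⁻²⁷ ≈ 6.34×10⁴ m/s.

v ≈ 6.34×10⁴ m/s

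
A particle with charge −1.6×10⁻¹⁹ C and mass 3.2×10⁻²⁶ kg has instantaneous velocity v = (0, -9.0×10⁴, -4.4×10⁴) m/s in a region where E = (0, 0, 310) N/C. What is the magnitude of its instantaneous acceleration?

|a| ≈ 1.55×10⁹ m/s²

Only an electric field acts, so F = qE = (−1.6×10⁻¹⁹ C)·(0, 0, 310) = (0, 0, -4.96×10⁻¹⁷) N.
|a| = |F|/m = 4.960×10⁻¹⁷/3.2×10⁻²⁶ ≈ 1.55×10⁹ m/s².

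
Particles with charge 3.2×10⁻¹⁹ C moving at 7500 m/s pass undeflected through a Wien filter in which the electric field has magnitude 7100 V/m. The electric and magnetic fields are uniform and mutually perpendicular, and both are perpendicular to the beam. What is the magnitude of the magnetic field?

Balance of forces in the selector: qE = qvB ⇒ B = E/v.
B = 7100/7500 = 0.95 T.

B = 0.95 T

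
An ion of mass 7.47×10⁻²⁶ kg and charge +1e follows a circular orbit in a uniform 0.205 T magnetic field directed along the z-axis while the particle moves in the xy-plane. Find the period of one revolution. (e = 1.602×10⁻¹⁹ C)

The cyclotron period depends only on m, q, B: T = 2πm/(|q|B).
T = 2π(7.47×10⁻²⁶)/((1.602×10⁻¹⁹)(0.205)) ≈ 1.43×10⁻⁵ s.

T ≈ 1.43×10⁻⁵ s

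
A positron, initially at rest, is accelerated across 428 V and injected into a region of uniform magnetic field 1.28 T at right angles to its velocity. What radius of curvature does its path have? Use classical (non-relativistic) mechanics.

Acceleration: |q|V = ½mv² ⇒ v = √(2|q|V/m) = √(2·1.602×10⁻¹⁹·428/9.109×10⁻³¹) ≈ 1.227×10⁷ m/s.
In the field: r = mv/(|q|B) = (9.109×10⁻³¹)(1.227×10⁷)/((1.602×10⁻¹⁹)(1.28)) ≈ 5.45×10⁻⁵ m.

r ≈ 5.45×10⁻⁵ m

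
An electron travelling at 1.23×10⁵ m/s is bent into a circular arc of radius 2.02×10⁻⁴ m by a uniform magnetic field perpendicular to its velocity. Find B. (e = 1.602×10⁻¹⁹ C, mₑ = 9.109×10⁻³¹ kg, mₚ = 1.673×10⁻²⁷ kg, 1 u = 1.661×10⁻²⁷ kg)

From |q|vB = mv²/r, B = mv/(|q|r).
B = (9.109×10⁻³¹)(1.23×10⁵)/((1.602×10⁻¹⁹)(2.02×10⁻⁴)) ≈ 3.46×10⁻³ T.

B ≈ 3.46×10⁻³ T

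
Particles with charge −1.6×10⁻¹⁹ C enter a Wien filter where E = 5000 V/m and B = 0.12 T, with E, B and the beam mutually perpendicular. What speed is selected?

Zero net Lorentz force requires |qE| = |q v×B|, i.e. E = vB.
v = E/B = 5000/0.12 = 4.2×10⁴ m/s.

v = 4.2×10⁴ m/s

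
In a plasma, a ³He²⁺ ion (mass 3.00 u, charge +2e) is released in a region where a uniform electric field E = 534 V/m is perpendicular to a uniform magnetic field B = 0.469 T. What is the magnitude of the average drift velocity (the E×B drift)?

v_d ≈ 1140 m/s

The steady drift has the magnetic force balancing the electric force, so v_d = E/B.
v_d = 534/0.469 = 1140 m/s.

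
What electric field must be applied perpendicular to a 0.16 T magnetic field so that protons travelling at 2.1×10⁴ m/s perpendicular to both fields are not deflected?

For straight-line motion qE = qvB, so E = vB.
E = 2.1×10⁴ × 0.16 = 3400 V/m.

E = 3400 V/m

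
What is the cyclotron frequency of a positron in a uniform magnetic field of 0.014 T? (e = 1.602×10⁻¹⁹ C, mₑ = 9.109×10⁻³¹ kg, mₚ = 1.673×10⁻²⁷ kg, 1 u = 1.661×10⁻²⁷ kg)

f ≈ 3.9×10⁸ Hz

f = |q|B/(2πm).
f = (1.602×10⁻¹⁹)(0.014)/(2π·9.109×10⁻³¹) ≈ 3.9×10⁸ Hz.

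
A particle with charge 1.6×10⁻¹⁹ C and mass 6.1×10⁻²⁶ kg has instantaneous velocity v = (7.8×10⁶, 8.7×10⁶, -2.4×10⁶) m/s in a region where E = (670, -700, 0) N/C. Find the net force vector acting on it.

F ≈ (1.07×10⁻¹⁶, -1.12×10⁻¹⁶, 0) N

Only an electric field acts, so F = qE = (1.6×10⁻¹⁹ C)·(670, -700, 0) = (1.07×10⁻¹⁶, -1.12×10⁻¹⁶, 0) N.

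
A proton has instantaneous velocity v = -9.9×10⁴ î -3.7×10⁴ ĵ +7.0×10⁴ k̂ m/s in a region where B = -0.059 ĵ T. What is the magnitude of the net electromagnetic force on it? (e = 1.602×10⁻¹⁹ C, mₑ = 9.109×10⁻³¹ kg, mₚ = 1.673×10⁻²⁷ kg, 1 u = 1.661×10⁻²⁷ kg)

|F| ≈ 1.15×10⁻¹⁵ N

v×B = (4130, 0, 5840) N/C.
F = q v×B = (1.602×10⁻¹⁹ C)·(4130, 0, 5840) = (6.62×10⁻¹⁶, 0, 9.36×10⁻¹⁶) N.
|F| = 1.15×10⁻¹⁵ N.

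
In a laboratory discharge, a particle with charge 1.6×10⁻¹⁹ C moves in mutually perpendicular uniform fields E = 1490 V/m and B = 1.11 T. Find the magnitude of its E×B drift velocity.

The steady drift has the magnetic force balancing the electric force, so v_d = E/B.
v_d = 1490/1.11 = 1340 m/s.

v_d ≈ 1340 m/s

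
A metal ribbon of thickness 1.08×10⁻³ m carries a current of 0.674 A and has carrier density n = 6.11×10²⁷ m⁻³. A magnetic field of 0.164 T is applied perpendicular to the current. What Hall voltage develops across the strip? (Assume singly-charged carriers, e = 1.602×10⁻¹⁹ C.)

V_H ≈ 1.05×10⁻⁷ V

V_H = IB/(n e t).
V_H = (0.674)(0.164)/((6.11×10²⁷)(1.602×10⁻¹⁹)(1.08×10⁻³)) ≈ 1.05×10⁻⁷ V.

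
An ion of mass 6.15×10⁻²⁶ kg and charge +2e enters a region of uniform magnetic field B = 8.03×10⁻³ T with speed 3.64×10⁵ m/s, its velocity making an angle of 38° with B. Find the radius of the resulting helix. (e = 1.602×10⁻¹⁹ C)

v⊥ = v sinθ = 3.64×10⁵·sin38° ≈ 2.241×10⁵ m/s.
r = m v⊥/(|q|B) = (6.15×10⁻²⁶)(2.241×10⁵)/((3.204×10⁻¹⁹)(8.03×10⁻³)) ≈ 5.36 m.

r ≈ 5.36 m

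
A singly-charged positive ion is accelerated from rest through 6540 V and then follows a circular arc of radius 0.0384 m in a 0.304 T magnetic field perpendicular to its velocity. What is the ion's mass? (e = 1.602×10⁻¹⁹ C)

m ≈ 1.67×10⁻²⁷ kg

Combine |q|V = ½mv² and r = mv/(|q|B): eliminate v to get m = qB²r²/(2V).
m = (1.602×10⁻¹⁹)(0.304)²(0.0384)²/(2·6540) ≈ 1.67×10⁻²⁷ kg.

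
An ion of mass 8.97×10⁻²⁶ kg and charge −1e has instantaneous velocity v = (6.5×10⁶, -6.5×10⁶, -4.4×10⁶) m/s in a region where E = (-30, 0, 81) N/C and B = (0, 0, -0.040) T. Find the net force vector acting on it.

v×B = (2.60×10⁵, 2.60×10⁵, 0) N/C.
E + v×B = (2.60×10⁵, 2.60×10⁵, 81.0) N/C.
F = q(E + v×B) = (−1.602×10⁻¹⁹ C)·(2.60×10⁵, 2.60×10⁵, 81.0) = (-4.16×10⁻¹⁴, -4.17×10⁻¹⁴, -1.30×10⁻¹⁷) N.

F ≈ (-4.16×10⁻¹⁴, -4.17×10⁻¹⁴, -1.30×10⁻¹⁷) N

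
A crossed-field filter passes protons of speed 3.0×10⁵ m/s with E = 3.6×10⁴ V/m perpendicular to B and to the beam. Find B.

B = 0.12 T

Balance of forces in the selector: qE = qvB ⇒ B = E/v.
B = 3.6×10⁴/3.0×10⁵ = 0.12 T.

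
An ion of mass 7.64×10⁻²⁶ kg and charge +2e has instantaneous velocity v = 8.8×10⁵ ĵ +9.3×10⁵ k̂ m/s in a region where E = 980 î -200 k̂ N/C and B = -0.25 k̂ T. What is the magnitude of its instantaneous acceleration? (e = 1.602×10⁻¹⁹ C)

v×B = (-2.20×10⁵, 0, 0) N/C.
E + v×B = (-2.19×10⁵, 0, -200) N/C.
F = q(E + v×B) = (3.204×10⁻¹⁹ C)·(-2.19×10⁵, 0, -200) = (-7.02×10⁻¹⁴, 0, -6.41×10⁻¹⁷) N.
|a| = |F|/m = 7.017×10⁻¹⁴/7.64×10⁻²⁶ ≈ 9.19×10¹¹ m/s².

|a| ≈ 9.19×10¹¹ m/s²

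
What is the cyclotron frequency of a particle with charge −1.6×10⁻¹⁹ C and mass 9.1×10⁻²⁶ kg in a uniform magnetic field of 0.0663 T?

f = |q|B/(2πm).
f = (1.6×10⁻¹⁹)(0.0663)/(2π·9.1×10⁻²⁶) ≈ 1.86×10⁴ Hz.

f ≈ 1.86×10⁴ Hz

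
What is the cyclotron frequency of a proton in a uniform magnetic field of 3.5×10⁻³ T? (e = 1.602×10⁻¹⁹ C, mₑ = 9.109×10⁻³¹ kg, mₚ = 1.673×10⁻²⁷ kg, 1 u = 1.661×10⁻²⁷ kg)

f ≈ 5.3×10⁴ Hz

f = |q|B/(2πm).
f = (1.602×10⁻¹⁹)(3.5×10⁻³)/(2π·1.673×10⁻²⁷) ≈ 5.3×10⁴ Hz.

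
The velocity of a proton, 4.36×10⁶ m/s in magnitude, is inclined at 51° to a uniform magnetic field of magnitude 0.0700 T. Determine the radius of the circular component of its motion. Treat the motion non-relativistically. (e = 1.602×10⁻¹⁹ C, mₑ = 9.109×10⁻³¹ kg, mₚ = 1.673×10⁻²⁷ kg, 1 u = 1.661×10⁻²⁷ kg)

r ≈ 0.506 m

v⊥ = v sinθ = 4.36×10⁶·sin51° ≈ 3.388×10⁶ m/s.
r = m v⊥/(|q|B) = (1.673×10⁻²⁷)(3.388×10⁶)/((1.602×10⁻¹⁹)(0.0700)) ≈ 0.506 m.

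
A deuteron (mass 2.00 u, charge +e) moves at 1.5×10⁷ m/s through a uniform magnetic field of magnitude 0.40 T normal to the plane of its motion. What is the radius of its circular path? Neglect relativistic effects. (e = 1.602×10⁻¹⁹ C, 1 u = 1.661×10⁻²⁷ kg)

r ≈ 0.78 m

The magnetic force provides the centripetal force: |q|vB = mv²/r.
r = mv/(|q|B) = (3.322×10⁻²⁷)(1.5×10⁷)/((1.602×10⁻¹⁹)(0.40)) ≈ 0.78 m.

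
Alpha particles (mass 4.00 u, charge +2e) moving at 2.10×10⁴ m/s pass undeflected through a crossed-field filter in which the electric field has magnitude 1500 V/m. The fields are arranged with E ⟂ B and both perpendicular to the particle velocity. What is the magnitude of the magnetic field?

Balance of forces in the selector: qE = qvB ⇒ B = E/v.
B = 1500/2.10×10⁴ = 0.0714 T.

B = 0.0714 T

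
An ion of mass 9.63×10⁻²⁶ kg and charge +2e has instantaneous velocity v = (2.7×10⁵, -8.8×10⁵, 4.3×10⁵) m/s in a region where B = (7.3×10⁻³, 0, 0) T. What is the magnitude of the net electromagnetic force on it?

v×B = (0, 3140, 6420) N/C.
F = q v×B = (3.204×10⁻¹⁹ C)·(0, 3140, 6420) = (0, 1.01×10⁻¹⁵, 2.06×10⁻¹⁵) N.
|F| = 2.29×10⁻¹⁵ N.

|F| ≈ 2.29×10⁻¹⁵ N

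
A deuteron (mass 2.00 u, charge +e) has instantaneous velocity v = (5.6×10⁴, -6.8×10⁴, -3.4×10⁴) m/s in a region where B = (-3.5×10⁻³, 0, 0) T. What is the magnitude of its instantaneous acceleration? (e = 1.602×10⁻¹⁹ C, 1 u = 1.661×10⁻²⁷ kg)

|a| ≈ 1.28×10¹⁰ m/s²

v×B = (0, 119, -238) N/C.
F = q v×B = (1.602×10⁻¹⁹ C)·(0, 119, -238) = (0, 1.91×10⁻¹⁷, -3.81×10⁻¹⁷) N.
|a| = |F|/m = 4.263×10⁻¹⁷/3.322×10⁻²⁷ ≈ 1.28×10¹⁰ m/s².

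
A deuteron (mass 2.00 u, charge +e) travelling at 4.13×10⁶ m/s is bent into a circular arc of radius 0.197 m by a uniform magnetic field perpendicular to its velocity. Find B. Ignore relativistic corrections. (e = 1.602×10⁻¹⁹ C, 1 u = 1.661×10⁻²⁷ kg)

B ≈ 0.435 T

From |q|vB = mv²/r, B = mv/(|q|r).
B = (3.322×10⁻²⁷)(4.13×10⁶)/((1.602×10⁻¹⁹)(0.197)) ≈ 0.435 T.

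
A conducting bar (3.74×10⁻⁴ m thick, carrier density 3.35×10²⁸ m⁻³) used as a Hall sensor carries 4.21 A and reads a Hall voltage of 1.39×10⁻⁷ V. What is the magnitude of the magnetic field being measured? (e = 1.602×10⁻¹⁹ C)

From V_H = IB/(n e t), B = V_H n e t / I.
B = (1.39×10⁻⁷)(3.35×10²⁸)(1.602×10⁻¹⁹)(3.74×10⁻⁴)/4.21 ≈ 0.0663 T.

B ≈ 0.0663 T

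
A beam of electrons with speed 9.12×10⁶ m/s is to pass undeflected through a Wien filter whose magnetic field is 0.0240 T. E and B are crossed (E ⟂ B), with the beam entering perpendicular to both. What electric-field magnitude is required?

For straight-line motion qE = qvB, so E = vB.
E = 9.12×10⁶ × 0.0240 = 2.19×10⁵ V/m.

E = 2.19×10⁵ V/m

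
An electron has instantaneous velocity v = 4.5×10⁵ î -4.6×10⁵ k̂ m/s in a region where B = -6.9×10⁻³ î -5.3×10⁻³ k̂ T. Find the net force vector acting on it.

v×B = (0, 5560, 0) N/C.
F = q v×B = (−1.602×10⁻¹⁹ C)·(0, 5560, 0) = (0, -8.91×10⁻¹⁶, 0) N.

F ≈ (0, -8.91×10⁻¹⁶, 0) N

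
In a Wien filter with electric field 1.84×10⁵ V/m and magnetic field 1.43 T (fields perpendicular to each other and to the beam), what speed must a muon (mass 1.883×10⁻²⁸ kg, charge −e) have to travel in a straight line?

Zero net Lorentz force requires |qE| = |q v×B|, i.e. E = vB.
v = E/B = 1.84×10⁵/1.43 = 1.29×10⁵ m/s.
The result is independent of the particle's charge and mass.

v = 1.29×10⁵ m/s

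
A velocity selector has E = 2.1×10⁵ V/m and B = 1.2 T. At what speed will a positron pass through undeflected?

For undeflected motion the electric and magnetic forces balance: qE = qvB.
v = E/B = 2.1×10⁵/1.2 = 1.8×10⁵ m/s.

v = 1.8×10⁵ m/s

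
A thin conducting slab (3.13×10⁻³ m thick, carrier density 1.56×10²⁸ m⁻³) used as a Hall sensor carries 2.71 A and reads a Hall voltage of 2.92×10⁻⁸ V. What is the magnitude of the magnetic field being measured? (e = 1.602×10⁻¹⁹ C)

B ≈ 0.0843 T

From V_H = IB/(n e t), B = V_H n e t / I.
B = (2.92×10⁻⁸)(1.56×10²⁸)(1.602×10⁻¹⁹)(3.13×10⁻³)/2.71 ≈ 0.0843 T.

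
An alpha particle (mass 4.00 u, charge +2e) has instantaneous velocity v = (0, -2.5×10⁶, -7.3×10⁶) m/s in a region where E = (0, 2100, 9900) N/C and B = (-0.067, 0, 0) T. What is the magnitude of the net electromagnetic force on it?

v×B = (0, 4.89×10⁵, -1.68×10⁵) N/C.
E + v×B = (0, 4.91×10⁵, -1.58×10⁵) N/C.
F = q(E + v×B) = (3.204×10⁻¹⁹ C)·(0, 4.91×10⁵, -1.58×10⁵) = (0, 1.57×10⁻¹³, -5.05×10⁻¹⁴) N.
|F| = 1.65×10⁻¹³ N.

|F| ≈ 1.65×10⁻¹³ N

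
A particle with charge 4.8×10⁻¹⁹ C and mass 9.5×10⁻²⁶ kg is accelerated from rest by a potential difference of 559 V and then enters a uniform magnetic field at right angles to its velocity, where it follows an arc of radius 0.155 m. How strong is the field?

B ≈ 0.0960 T

v = √(2|q|V/m) = √(2·4.8×10⁻¹⁹·559/9.5×10⁻²⁶) ≈ 7.516×10⁴ m/s.
B = mv/(|q|r) = (9.5×10⁻²⁶)(7.516×10⁴)/((4.8×10⁻¹⁹)(0.155)) ≈ 0.0960 T.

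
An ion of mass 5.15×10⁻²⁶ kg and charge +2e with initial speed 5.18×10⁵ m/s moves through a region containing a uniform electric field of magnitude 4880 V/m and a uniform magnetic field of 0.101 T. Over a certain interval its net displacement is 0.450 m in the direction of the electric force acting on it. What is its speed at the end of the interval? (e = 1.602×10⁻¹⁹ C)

v_f ≈ 5.44×10⁵ m/s

B does no work; ΔKE = |q|E d.
½mv_f² = ½mv₀² + |q|Ed = ½(5.15×10⁻²⁶)(5.18×10⁵)² + (3.204×10⁻¹⁹)(4880)(0.450) ≈ 6.909×10⁻¹⁵ J + 7.036×10⁻¹⁶ J ≈ 7.613×10⁻¹⁵ J.
v_f = √(2·7.613×10⁻¹⁵/5.15×10⁻²⁶) ≈ 5.44×10⁵ m/s.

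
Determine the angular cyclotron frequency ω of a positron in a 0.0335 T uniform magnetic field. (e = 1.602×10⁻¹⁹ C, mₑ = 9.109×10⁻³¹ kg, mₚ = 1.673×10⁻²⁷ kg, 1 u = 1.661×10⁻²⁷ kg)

ω = |q|B/m.
ω = (1.602×10⁻¹⁹)(0.0335)/9.109×10⁻³¹ ≈ 5.89×10⁹ rad/s.

ω ≈ 5.89×10⁹ rad/s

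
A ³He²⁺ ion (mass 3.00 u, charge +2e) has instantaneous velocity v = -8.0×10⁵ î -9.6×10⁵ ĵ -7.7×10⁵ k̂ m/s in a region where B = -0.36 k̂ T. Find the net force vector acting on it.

F ≈ (1.11×10⁻¹³, -9.23×10⁻¹⁴, 0) N

v×B = (3.46×10⁵, -2.88×10⁵, 0) N/C.
F = q v×B = (3.204×10⁻¹⁹ C)·(3.46×10⁵, -2.88×10⁵, 0) = (1.11×10⁻¹³, -9.23×10⁻¹⁴, 0) N.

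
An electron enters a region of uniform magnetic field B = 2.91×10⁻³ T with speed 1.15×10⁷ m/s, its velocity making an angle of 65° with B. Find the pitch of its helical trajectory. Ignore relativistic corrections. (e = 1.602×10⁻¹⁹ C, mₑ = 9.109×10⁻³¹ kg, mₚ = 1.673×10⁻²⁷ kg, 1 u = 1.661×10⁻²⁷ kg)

p ≈ 0.0597 m

v∥ = v cosθ = 1.15×10⁷·cos65° ≈ 4.860×10⁶ m/s.
T = 2πm/(|q|B) = 2π(9.109×10⁻³¹)/((1.602×10⁻¹⁹)(2.91×10⁻³)) ≈ 1.228×10⁻⁸ s.
pitch = v∥ T = (4.860×10⁶)(1.228×10⁻⁸) ≈ 0.0597 m.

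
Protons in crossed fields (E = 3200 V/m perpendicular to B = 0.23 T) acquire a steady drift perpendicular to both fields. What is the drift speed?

v_d ≈ 1.4×10⁴ m/s

The steady drift has the magnetic force balancing the electric force, so v_d = E/B.
v_d = 3200/0.23 = 1.4×10⁴ m/s.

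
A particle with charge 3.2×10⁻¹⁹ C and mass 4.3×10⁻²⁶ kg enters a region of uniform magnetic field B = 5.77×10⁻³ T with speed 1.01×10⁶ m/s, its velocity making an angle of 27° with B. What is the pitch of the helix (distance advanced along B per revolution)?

p ≈ 132 m

v∥ = v cosθ = 1.01×10⁶·cos27° ≈ 8.999×10⁵ m/s.
T = 2πm/(|q|B) = 2π(4.3×10⁻²⁶)/((3.2×10⁻¹⁹)(5.77×10⁻³)) ≈ 1.463×10⁻⁴ s.
pitch = v∥ T = (8.999×10⁵)(1.463×10⁻⁴) ≈ 132 m.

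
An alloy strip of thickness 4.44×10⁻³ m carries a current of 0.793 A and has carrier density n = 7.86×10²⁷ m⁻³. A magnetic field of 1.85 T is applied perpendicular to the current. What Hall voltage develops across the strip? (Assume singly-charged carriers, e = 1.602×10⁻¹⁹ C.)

V_H ≈ 2.62×10⁻⁷ V

V_H = IB/(n e t).
V_H = (0.793)(1.85)/((7.86×10²⁷)(1.602×10⁻¹⁹)(4.44×10⁻³)) ≈ 2.62×10⁻⁷ V.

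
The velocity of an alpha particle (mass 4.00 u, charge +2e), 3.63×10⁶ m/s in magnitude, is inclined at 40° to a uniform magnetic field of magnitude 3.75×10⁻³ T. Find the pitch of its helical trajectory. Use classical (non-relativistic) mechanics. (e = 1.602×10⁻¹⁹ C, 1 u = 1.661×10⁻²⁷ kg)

v∥ = v cosθ = 3.63×10⁶·cos40° ≈ 2.781×10⁶ m/s.
T = 2πm/(|q|B) = 2π(6.644×10⁻²⁷)/((3.204×10⁻¹⁹)(3.75×10⁻³)) ≈ 3.474×10⁻⁵ s.
pitch = v∥ T = (2.781×10⁶)(3.474×10⁻⁵) ≈ 96.6 m.

p ≈ 96.6 m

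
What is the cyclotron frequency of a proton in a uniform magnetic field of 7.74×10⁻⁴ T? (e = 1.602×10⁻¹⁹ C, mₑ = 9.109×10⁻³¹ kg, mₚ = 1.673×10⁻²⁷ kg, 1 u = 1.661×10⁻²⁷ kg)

f ≈ 1.18×10⁴ Hz

f = |q|B/(2πm).
f = (1.602×10⁻¹⁹)(7.74×10⁻⁴)/(2π·1.673×10⁻²⁷) ≈ 1.18×10⁴ Hz.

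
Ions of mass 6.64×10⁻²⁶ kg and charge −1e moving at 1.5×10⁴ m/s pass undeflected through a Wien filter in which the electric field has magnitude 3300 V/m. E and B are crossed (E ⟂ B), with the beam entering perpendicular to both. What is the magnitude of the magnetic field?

B = 0.22 T

Balance of forces in the selector: qE = qvB ⇒ B = E/v.
B = 3300/1.5×10⁴ = 0.22 T.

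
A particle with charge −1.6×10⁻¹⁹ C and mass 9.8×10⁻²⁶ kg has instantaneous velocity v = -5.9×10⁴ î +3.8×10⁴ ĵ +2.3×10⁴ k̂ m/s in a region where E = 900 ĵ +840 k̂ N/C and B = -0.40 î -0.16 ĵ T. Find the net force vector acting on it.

v×B = (3680, -9200, 2.46×10⁴) N/C.
E + v×B = (3680, -8300, 2.55×10⁴) N/C.
F = q(E + v×B) = (−1.6×10⁻¹⁹ C)·(3680, -8300, 2.55×10⁴) = (-5.89×10⁻¹⁶, 1.33×10⁻¹⁵, -4.08×10⁻¹⁵) N.

F ≈ (-5.89×10⁻¹⁶, 1.33×10⁻¹⁵, -4.08×10⁻¹⁵) N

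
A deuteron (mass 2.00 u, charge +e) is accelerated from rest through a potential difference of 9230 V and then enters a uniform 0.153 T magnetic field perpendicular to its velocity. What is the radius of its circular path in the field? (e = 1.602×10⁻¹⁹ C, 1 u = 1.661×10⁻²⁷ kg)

Acceleration: |q|V = ½mv² ⇒ v = √(2|q|V/m) = √(2·1.602×10⁻¹⁹·9230/3.322×10⁻²⁷) ≈ 9.435×10⁵ m/s.
In the field: r = mv/(|q|B) = (3.322×10⁻²⁷)(9.435×10⁵)/((1.602×10⁻¹⁹)(0.153)) ≈ 0.128 m.

r ≈ 0.128 m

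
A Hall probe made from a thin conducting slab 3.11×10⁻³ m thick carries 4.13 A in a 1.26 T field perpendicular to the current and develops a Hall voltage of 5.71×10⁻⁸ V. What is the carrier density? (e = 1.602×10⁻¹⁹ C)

n ≈ 1.83×10²⁹ m⁻³

From V_H = IB/(n e t), n = IB/(V_H e t).
n = (4.13)(1.26)/((5.71×10⁻⁸)(1.602×10⁻¹⁹)(3.11×10⁻³)) ≈ 1.83×10²⁹ m⁻³.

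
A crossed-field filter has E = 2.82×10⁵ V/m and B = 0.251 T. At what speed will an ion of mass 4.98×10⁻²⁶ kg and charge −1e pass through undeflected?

For undeflected motion the electric and magnetic forces balance: qE = qvB.
v = E/B = 2.82×10⁵/0.251 = 1.12×10⁶ m/s.

v = 1.12×10⁶ m/s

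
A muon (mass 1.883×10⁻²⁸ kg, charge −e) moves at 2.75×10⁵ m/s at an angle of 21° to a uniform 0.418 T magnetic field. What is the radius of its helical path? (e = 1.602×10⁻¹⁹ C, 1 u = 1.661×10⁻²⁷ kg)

r ≈ 2.77×10⁻⁴ m

v⊥ = v sinθ = 2.75×10⁵·sin21° ≈ 9.855×10⁴ m/s.
r = m v⊥/(|q|B) = (1.883×10⁻²⁸)(9.855×10⁴)/((1.602×10⁻¹⁹)(0.418)) ≈ 2.77×10⁻⁴ m.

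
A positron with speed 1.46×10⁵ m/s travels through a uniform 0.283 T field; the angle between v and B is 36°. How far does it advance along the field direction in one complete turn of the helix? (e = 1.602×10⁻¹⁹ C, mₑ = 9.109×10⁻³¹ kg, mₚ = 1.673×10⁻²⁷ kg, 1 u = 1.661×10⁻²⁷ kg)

v∥ = v cosθ = 1.46×10⁵·cos36° ≈ 1.181×10⁵ m/s.
T = 2πm/(|q|B) = 2π(9.109×10⁻³¹)/((1.602×10⁻¹⁹)(0.283)) ≈ 1.262×10⁻¹⁰ s.
pitch = v∥ T = (1.181×10⁵)(1.262×10⁻¹⁰) ≈ 1.49×10⁻⁵ m.

p ≈ 1.49×10⁻⁵ m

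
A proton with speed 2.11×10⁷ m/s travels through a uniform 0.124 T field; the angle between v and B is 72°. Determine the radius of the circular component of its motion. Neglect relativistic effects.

r ≈ 1.69 m

v⊥ = v sinθ = 2.11×10⁷·sin72° ≈ 2.007×10⁷ m/s.
r = m v⊥/(|q|B) = (1.673×10⁻²⁷)(2.007×10⁷)/((1.602×10⁻¹⁹)(0.124)) ≈ 1.69 m.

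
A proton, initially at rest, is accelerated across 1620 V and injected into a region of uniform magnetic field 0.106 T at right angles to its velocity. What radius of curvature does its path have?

Acceleration: |q|V = ½mv² ⇒ v = √(2|q|V/m) = √(2·1.602×10⁻¹⁹·1620/1.673×10⁻²⁷) ≈ 5.570×10⁵ m/s.
In the field: r = mv/(|q|B) = (1.673×10⁻²⁷)(5.570×10⁵)/((1.602×10⁻¹⁹)(0.106)) ≈ 0.0549 m.

r ≈ 0.0549 m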